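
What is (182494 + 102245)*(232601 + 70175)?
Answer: 86212135464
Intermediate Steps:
(182494 + 102245)*(232601 + 70175) = 284739*302776 = 86212135464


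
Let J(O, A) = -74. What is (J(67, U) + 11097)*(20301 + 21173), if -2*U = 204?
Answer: 457167902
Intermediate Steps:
U = -102 (U = -½*204 = -102)
(J(67, U) + 11097)*(20301 + 21173) = (-74 + 11097)*(20301 + 21173) = 11023*41474 = 457167902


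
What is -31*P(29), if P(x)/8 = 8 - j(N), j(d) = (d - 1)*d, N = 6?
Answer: 5456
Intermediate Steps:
j(d) = d*(-1 + d) (j(d) = (-1 + d)*d = d*(-1 + d))
P(x) = -176 (P(x) = 8*(8 - 6*(-1 + 6)) = 8*(8 - 6*5) = 8*(8 - 1*30) = 8*(8 - 30) = 8*(-22) = -176)
-31*P(29) = -31*(-176) = 5456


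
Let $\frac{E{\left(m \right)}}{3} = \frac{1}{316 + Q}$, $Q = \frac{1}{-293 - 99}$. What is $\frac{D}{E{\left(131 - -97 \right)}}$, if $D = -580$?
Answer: $- \frac{17961295}{294} \approx -61093.0$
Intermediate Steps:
$Q = - \frac{1}{392}$ ($Q = \frac{1}{-392} = - \frac{1}{392} \approx -0.002551$)
$E{\left(m \right)} = \frac{1176}{123871}$ ($E{\left(m \right)} = \frac{3}{316 - \frac{1}{392}} = \frac{3}{\frac{123871}{392}} = 3 \cdot \frac{392}{123871} = \frac{1176}{123871}$)
$\frac{D}{E{\left(131 - -97 \right)}} = - \frac{580}{\frac{1176}{123871}} = \left(-580\right) \frac{123871}{1176} = - \frac{17961295}{294}$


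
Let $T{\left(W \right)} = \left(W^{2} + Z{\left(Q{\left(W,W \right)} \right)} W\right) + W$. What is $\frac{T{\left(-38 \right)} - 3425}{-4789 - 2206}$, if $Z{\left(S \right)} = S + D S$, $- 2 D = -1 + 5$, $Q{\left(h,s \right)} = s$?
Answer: $\frac{3463}{6995} \approx 0.49507$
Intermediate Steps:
$D = -2$ ($D = - \frac{-1 + 5}{2} = \left(- \frac{1}{2}\right) 4 = -2$)
$Z{\left(S \right)} = - S$ ($Z{\left(S \right)} = S - 2 S = - S$)
$T{\left(W \right)} = W$ ($T{\left(W \right)} = \left(W^{2} + - W W\right) + W = \left(W^{2} - W^{2}\right) + W = 0 + W = W$)
$\frac{T{\left(-38 \right)} - 3425}{-4789 - 2206} = \frac{-38 - 3425}{-4789 - 2206} = - \frac{3463}{-6995} = \left(-3463\right) \left(- \frac{1}{6995}\right) = \frac{3463}{6995}$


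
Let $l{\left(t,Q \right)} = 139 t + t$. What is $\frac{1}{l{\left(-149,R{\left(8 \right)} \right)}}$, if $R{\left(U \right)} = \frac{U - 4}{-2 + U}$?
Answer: $- \frac{1}{20860} \approx -4.7939 \cdot 10^{-5}$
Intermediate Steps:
$R{\left(U \right)} = \frac{-4 + U}{-2 + U}$
$l{\left(t,Q \right)} = 140 t$
$\frac{1}{l{\left(-149,R{\left(8 \right)} \right)}} = \frac{1}{140 \left(-149\right)} = \frac{1}{-20860} = - \frac{1}{20860}$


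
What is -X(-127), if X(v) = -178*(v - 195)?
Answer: -57316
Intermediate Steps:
X(v) = 34710 - 178*v (X(v) = -178*(-195 + v) = 34710 - 178*v)
-X(-127) = -(34710 - 178*(-127)) = -(34710 + 22606) = -1*57316 = -57316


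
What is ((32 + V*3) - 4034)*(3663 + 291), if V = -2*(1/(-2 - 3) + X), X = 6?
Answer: -79807536/5 ≈ -1.5962e+7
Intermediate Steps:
V = -58/5 (V = -2*(1/(-2 - 3) + 6) = -2*(1/(-5) + 6) = -2*(-⅕ + 6) = -2*29/5 = -58/5 ≈ -11.600)
((32 + V*3) - 4034)*(3663 + 291) = ((32 - 58/5*3) - 4034)*(3663 + 291) = ((32 - 174/5) - 4034)*3954 = (-14/5 - 4034)*3954 = -20184/5*3954 = -79807536/5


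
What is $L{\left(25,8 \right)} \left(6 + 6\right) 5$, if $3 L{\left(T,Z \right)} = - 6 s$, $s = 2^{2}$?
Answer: $-480$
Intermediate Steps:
$s = 4$
$L{\left(T,Z \right)} = -8$ ($L{\left(T,Z \right)} = \frac{\left(-6\right) 4}{3} = \frac{1}{3} \left(-24\right) = -8$)
$L{\left(25,8 \right)} \left(6 + 6\right) 5 = - 8 \left(6 + 6\right) 5 = - 8 \cdot 12 \cdot 5 = \left(-8\right) 60 = -480$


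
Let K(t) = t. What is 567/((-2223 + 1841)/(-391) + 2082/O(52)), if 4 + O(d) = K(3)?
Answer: -31671/116240 ≈ -0.27246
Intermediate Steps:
O(d) = -1 (O(d) = -4 + 3 = -1)
567/((-2223 + 1841)/(-391) + 2082/O(52)) = 567/((-2223 + 1841)/(-391) + 2082/(-1)) = 567/(-382*(-1/391) + 2082*(-1)) = 567/(382/391 - 2082) = 567/(-813680/391) = 567*(-391/813680) = -31671/116240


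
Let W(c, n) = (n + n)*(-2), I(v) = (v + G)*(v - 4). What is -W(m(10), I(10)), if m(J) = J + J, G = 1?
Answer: 264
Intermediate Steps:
I(v) = (1 + v)*(-4 + v) (I(v) = (v + 1)*(v - 4) = (1 + v)*(-4 + v))
m(J) = 2*J
W(c, n) = -4*n (W(c, n) = (2*n)*(-2) = -4*n)
-W(m(10), I(10)) = -(-4)*(-4 + 10² - 3*10) = -(-4)*(-4 + 100 - 30) = -(-4)*66 = -1*(-264) = 264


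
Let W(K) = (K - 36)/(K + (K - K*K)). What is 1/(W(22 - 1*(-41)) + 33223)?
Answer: 427/14186218 ≈ 3.0100e-5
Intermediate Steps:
W(K) = (-36 + K)/(-K² + 2*K) (W(K) = (-36 + K)/(K + (K - K²)) = (-36 + K)/(-K² + 2*K))
1/(W(22 - 1*(-41)) + 33223) = 1/((36 - (22 - 1*(-41)))/((22 - 1*(-41))*(-2 + (22 - 1*(-41)))) + 33223) = 1/((36 - (22 + 41))/((22 + 41)*(-2 + (22 + 41))) + 33223) = 1/((36 - 1*63)/(63*(-2 + 63)) + 33223) = 1/((1/63)*(36 - 63)/61 + 33223) = 1/((1/63)*(1/61)*(-27) + 33223) = 1/(-3/427 + 33223) = 1/(14186218/427) = 427/14186218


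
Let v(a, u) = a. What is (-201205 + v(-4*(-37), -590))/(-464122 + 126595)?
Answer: 67019/112509 ≈ 0.59568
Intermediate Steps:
(-201205 + v(-4*(-37), -590))/(-464122 + 126595) = (-201205 - 4*(-37))/(-464122 + 126595) = (-201205 + 148)/(-337527) = -201057*(-1/337527) = 67019/112509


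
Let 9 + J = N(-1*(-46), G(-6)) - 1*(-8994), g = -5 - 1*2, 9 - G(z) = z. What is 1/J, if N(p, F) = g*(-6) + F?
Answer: 1/9042 ≈ 0.00011060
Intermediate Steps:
G(z) = 9 - z
g = -7 (g = -5 - 2 = -7)
N(p, F) = 42 + F (N(p, F) = -7*(-6) + F = 42 + F)
J = 9042 (J = -9 + ((42 + (9 - 1*(-6))) - 1*(-8994)) = -9 + ((42 + (9 + 6)) + 8994) = -9 + ((42 + 15) + 8994) = -9 + (57 + 8994) = -9 + 9051 = 9042)
1/J = 1/9042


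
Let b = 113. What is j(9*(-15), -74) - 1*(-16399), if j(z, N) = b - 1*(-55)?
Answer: 16567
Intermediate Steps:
j(z, N) = 168 (j(z, N) = 113 - 1*(-55) = 113 + 55 = 168)
j(9*(-15), -74) - 1*(-16399) = 168 - 1*(-16399) = 168 + 16399 = 16567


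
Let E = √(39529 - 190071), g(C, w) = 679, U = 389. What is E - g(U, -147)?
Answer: -679 + I*√150542 ≈ -679.0 + 388.0*I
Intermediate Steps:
E = I*√150542 (E = √(-150542) = I*√150542 ≈ 388.0*I)
E - g(U, -147) = I*√150542 - 1*679 = I*√150542 - 679 = -679 + I*√150542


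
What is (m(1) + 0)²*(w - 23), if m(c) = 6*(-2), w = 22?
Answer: -144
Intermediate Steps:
m(c) = -12
(m(1) + 0)²*(w - 23) = (-12 + 0)²*(22 - 23) = (-12)²*(-1) = 144*(-1) = -144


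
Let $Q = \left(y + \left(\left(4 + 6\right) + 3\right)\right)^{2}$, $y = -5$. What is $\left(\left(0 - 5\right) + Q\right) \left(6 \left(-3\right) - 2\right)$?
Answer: $-1180$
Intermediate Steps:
$Q = 64$ ($Q = \left(-5 + \left(\left(4 + 6\right) + 3\right)\right)^{2} = \left(-5 + \left(10 + 3\right)\right)^{2} = \left(-5 + 13\right)^{2} = 8^{2} = 64$)
$\left(\left(0 - 5\right) + Q\right) \left(6 \left(-3\right) - 2\right) = \left(\left(0 - 5\right) + 64\right) \left(6 \left(-3\right) - 2\right) = \left(\left(0 - 5\right) + 64\right) \left(-18 - 2\right) = \left(-5 + 64\right) \left(-20\right) = 59 \left(-20\right) = -1180$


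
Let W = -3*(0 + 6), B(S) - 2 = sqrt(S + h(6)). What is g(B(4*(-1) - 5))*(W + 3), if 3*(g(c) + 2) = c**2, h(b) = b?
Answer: 25 - 20*I*sqrt(3) ≈ 25.0 - 34.641*I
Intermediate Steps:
B(S) = 2 + sqrt(6 + S) (B(S) = 2 + sqrt(S + 6) = 2 + sqrt(6 + S))
W = -18 (W = -3*6 = -18)
g(c) = -2 + c**2/3
g(B(4*(-1) - 5))*(W + 3) = (-2 + (2 + sqrt(6 + (4*(-1) - 5)))**2/3)*(-18 + 3) = (-2 + (2 + sqrt(6 + (-4 - 5)))**2/3)*(-15) = (-2 + (2 + sqrt(6 - 9))**2/3)*(-15) = (-2 + (2 + sqrt(-3))**2/3)*(-15) = (-2 + (2 + I*sqrt(3))**2/3)*(-15) = 30 - 5*(2 + I*sqrt(3))**2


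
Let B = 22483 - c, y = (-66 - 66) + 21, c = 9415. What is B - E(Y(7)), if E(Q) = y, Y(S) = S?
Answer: 13179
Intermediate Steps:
y = -111 (y = -132 + 21 = -111)
E(Q) = -111
B = 13068 (B = 22483 - 1*9415 = 22483 - 9415 = 13068)
B - E(Y(7)) = 13068 - 1*(-111) = 13068 + 111 = 13179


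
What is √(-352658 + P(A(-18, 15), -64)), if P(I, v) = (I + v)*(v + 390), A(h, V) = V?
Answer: 2*I*√92158 ≈ 607.15*I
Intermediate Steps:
P(I, v) = (390 + v)*(I + v) (P(I, v) = (I + v)*(390 + v) = (390 + v)*(I + v))
√(-352658 + P(A(-18, 15), -64)) = √(-352658 + ((-64)² + 390*15 + 390*(-64) + 15*(-64))) = √(-352658 + (4096 + 5850 - 24960 - 960)) = √(-352658 - 15974) = √(-368632) = 2*I*√92158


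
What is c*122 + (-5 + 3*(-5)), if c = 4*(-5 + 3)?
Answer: -996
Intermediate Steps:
c = -8 (c = 4*(-2) = -8)
c*122 + (-5 + 3*(-5)) = -8*122 + (-5 + 3*(-5)) = -976 + (-5 - 15) = -976 - 20 = -996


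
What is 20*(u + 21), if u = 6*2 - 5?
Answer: 560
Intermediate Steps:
u = 7 (u = 12 - 5 = 7)
20*(u + 21) = 20*(7 + 21) = 20*28 = 560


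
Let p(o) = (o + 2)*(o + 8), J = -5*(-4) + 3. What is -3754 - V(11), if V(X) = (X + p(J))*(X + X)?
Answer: -21046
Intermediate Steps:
J = 23 (J = 20 + 3 = 23)
p(o) = (2 + o)*(8 + o)
V(X) = 2*X*(775 + X) (V(X) = (X + (16 + 23² + 10*23))*(X + X) = (X + (16 + 529 + 230))*(2*X) = (X + 775)*(2*X) = (775 + X)*(2*X) = 2*X*(775 + X))
-3754 - V(11) = -3754 - 2*11*(775 + 11) = -3754 - 2*11*786 = -3754 - 1*17292 = -3754 - 17292 = -21046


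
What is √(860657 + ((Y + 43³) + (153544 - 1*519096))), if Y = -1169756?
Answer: 2*I*√148786 ≈ 771.46*I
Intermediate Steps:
√(860657 + ((Y + 43³) + (153544 - 1*519096))) = √(860657 + ((-1169756 + 43³) + (153544 - 1*519096))) = √(860657 + ((-1169756 + 79507) + (153544 - 519096))) = √(860657 + (-1090249 - 365552)) = √(860657 - 1455801) = √(-595144) = 2*I*√148786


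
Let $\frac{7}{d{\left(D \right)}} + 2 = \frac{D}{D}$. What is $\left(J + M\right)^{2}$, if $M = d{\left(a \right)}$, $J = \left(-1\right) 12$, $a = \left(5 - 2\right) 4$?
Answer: $361$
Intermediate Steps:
$a = 12$ ($a = \left(5 - 2\right) 4 = 3 \cdot 4 = 12$)
$d{\left(D \right)} = -7$ ($d{\left(D \right)} = \frac{7}{-2 + \frac{D}{D}} = \frac{7}{-2 + 1} = \frac{7}{-1} = 7 \left(-1\right) = -7$)
$J = -12$
$M = -7$
$\left(J + M\right)^{2} = \left(-12 - 7\right)^{2} = \left(-19\right)^{2} = 361$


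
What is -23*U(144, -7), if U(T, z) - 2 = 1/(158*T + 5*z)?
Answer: -1045005/22717 ≈ -46.001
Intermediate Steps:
U(T, z) = 2 + 1/(5*z + 158*T) (U(T, z) = 2 + 1/(158*T + 5*z) = 2 + 1/(5*z + 158*T))
-23*U(144, -7) = -23*(1 + 10*(-7) + 316*144)/(5*(-7) + 158*144) = -23*(1 - 70 + 45504)/(-35 + 22752) = -23*45435/22717 = -1045005/22717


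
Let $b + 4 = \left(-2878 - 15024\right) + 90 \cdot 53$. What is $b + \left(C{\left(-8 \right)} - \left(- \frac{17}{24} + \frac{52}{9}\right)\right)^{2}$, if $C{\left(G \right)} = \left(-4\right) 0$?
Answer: $- \frac{67963799}{5184} \approx -13110.0$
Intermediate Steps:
$C{\left(G \right)} = 0$
$b = -13136$ ($b = -4 + \left(\left(-2878 - 15024\right) + 90 \cdot 53\right) = -4 + \left(-17902 + 4770\right) = -4 - 13132 = -13136$)
$b + \left(C{\left(-8 \right)} - \left(- \frac{17}{24} + \frac{52}{9}\right)\right)^{2} = -13136 + \left(0 - \left(- \frac{17}{24} + \frac{52}{9}\right)\right)^{2} = -13136 + \left(0 - \left(\frac{52}{9} + \frac{17}{-24}\right)\right)^{2} = -13136 + \left(0 - \frac{365}{72}\right)^{2} = -13136 + \left(- \frac{365}{72}\right)^{2} = -13136 + \frac{133225}{5184} = - \frac{67963799}{5184}$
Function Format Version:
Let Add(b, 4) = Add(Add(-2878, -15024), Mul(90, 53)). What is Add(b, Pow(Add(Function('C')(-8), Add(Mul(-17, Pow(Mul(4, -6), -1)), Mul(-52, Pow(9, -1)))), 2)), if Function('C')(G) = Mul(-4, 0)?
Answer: Rational(-67963799, 5184) ≈ -13110.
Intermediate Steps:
Function('C')(G) = 0
b = -13136 (b = Add(-4, Add(Add(-2878, -15024), Mul(90, 53))) = Add(-4, Add(-17902, 4770)) = Add(-4, -13132) = -13136)
Add(b, Pow(Add(Function('C')(-8), Add(Mul(-17, Pow(Mul(4, -6), -1)), Mul(-52, Pow(9, -1)))), 2)) = Add(-13136, Pow(Add(0, Add(Mul(-17, Pow(Mul(4, -6), -1)), Mul(-52, Pow(9, -1)))), 2)) = Add(-13136, Pow(Add(0, Add(Mul(-17, Pow(-24, -1)), Mul(-52, Rational(1, 9)))), 2)) = Add(-13136, Pow(Add(0, Add(Mul(-17, Rational(-1, 24)), Rational(-52, 9))), 2)) = Add(-13136, Pow(Add(0, Add(Rational(17, 24), Rational(-52, 9))), 2)) = Add(-13136, Pow(Add(0, Rational(-365, 72)), 2)) = Add(-13136, Pow(Rational(-365, 72), 2)) = Add(-13136, Rational(133225, 5184)) = Rational(-67963799, 5184)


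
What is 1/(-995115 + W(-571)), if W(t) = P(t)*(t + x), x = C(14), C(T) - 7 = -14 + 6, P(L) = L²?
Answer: -1/187490567 ≈ -5.3336e-9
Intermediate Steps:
C(T) = -1 (C(T) = 7 + (-14 + 6) = 7 - 8 = -1)
x = -1
W(t) = t²*(-1 + t) (W(t) = t²*(t - 1) = t²*(-1 + t))
1/(-995115 + W(-571)) = 1/(-995115 + (-571)²*(-1 - 571)) = 1/(-995115 + 326041*(-572)) = 1/(-995115 - 186495452) = 1/(-187490567) = -1/187490567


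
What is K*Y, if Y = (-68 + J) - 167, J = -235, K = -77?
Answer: 36190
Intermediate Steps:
Y = -470 (Y = (-68 - 235) - 167 = -303 - 167 = -470)
K*Y = -77*(-470) = 36190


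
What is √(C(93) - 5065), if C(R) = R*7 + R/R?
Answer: I*√4413 ≈ 66.43*I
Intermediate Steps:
C(R) = 1 + 7*R (C(R) = 7*R + 1 = 1 + 7*R)
√(C(93) - 5065) = √((1 + 7*93) - 5065) = √((1 + 651) - 5065) = √(652 - 5065) = √(-4413) = I*√4413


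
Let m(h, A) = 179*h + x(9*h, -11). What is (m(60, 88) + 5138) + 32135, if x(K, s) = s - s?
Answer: 48013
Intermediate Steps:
x(K, s) = 0
m(h, A) = 179*h (m(h, A) = 179*h + 0 = 179*h)
(m(60, 88) + 5138) + 32135 = (179*60 + 5138) + 32135 = (10740 + 5138) + 32135 = 15878 + 32135 = 48013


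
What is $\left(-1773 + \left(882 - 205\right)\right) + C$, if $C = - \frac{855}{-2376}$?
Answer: $- \frac{289249}{264} \approx -1095.6$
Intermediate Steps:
$C = \frac{95}{264}$ ($C = \left(-855\right) \left(- \frac{1}{2376}\right) = \frac{95}{264} \approx 0.35985$)
$\left(-1773 + \left(882 - 205\right)\right) + C = \left(-1773 + \left(882 - 205\right)\right) + \frac{95}{264} = \left(-1773 + 677\right) + \frac{95}{264} = -1096 + \frac{95}{264} = - \frac{289249}{264}$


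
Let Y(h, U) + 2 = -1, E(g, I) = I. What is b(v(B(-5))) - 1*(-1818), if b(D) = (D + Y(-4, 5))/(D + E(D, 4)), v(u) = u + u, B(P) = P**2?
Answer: 98219/54 ≈ 1818.9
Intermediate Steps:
Y(h, U) = -3 (Y(h, U) = -2 - 1 = -3)
v(u) = 2*u
b(D) = (-3 + D)/(4 + D) (b(D) = (D - 3)/(D + 4) = (-3 + D)/(4 + D))
b(v(B(-5))) - 1*(-1818) = (-3 + 2*(-5)**2)/(4 + 2*(-5)**2) - 1*(-1818) = (-3 + 2*25)/(4 + 2*25) + 1818 = (-3 + 50)/(4 + 50) + 1818 = 47/54 + 1818 = 98219/54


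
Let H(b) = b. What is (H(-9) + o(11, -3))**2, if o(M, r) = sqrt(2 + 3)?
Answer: (9 - sqrt(5))**2 ≈ 45.751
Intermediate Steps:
o(M, r) = sqrt(5)
(H(-9) + o(11, -3))**2 = (-9 + sqrt(5))**2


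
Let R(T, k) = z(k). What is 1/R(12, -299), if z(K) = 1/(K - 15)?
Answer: -314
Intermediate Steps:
z(K) = 1/(-15 + K)
R(T, k) = 1/(-15 + k)
1/R(12, -299) = 1/(1/(-15 - 299)) = 1/(1/(-314)) = 1/(-1/314) = -314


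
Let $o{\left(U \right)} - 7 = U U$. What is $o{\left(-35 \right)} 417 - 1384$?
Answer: $512360$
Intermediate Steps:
$o{\left(U \right)} = 7 + U^{2}$ ($o{\left(U \right)} = 7 + U U = 7 + U^{2}$)
$o{\left(-35 \right)} 417 - 1384 = \left(7 + \left(-35\right)^{2}\right) 417 - 1384 = \left(7 + 1225\right) 417 - 1384 = 1232 \cdot 417 - 1384 = 513744 - 1384 = 512360$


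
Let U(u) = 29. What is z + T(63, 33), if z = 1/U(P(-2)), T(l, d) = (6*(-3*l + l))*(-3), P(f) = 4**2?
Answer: 65773/29 ≈ 2268.0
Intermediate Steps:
P(f) = 16
T(l, d) = 36*l (T(l, d) = (6*(-2*l))*(-3) = -12*l*(-3) = 36*l)
z = 1/29 ≈ 0.034483
z + T(63, 33) = 1/29 + 36*63 = 1/29 + 2268 = 65773/29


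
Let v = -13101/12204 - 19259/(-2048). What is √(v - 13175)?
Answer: I*√6197767568026/21696 ≈ 114.75*I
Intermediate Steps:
v = 17350499/2082816 (v = -13101*1/12204 - 19259*(-1/2048) = -4367/4068 + 19259/2048 = 17350499/2082816 ≈ 8.3303)
√(v - 13175) = √(17350499/2082816 - 13175) = √(-27423750301/2082816) = I*√6197767568026/21696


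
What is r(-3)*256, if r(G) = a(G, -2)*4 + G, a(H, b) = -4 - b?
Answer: -2816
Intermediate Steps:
r(G) = -8 + G (r(G) = (-4 - 1*(-2))*4 + G = (-4 + 2)*4 + G = -2*4 + G = -8 + G)
r(-3)*256 = (-8 - 3)*256 = -11*256 = -2816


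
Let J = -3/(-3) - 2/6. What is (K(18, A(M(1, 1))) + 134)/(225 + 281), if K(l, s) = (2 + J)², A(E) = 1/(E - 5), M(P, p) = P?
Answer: 635/2277 ≈ 0.27888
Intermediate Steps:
J = ⅔ (J = -3*(-⅓) - 2*⅙ = 1 - ⅓ = ⅔ ≈ 0.66667)
A(E) = 1/(-5 + E)
K(l, s) = 64/9 (K(l, s) = (2 + ⅔)² = (8/3)² = 64/9)
(K(18, A(M(1, 1))) + 134)/(225 + 281) = (64/9 + 134)/(225 + 281) = (1270/9)/506 = (1270/9)*(1/506) = 635/2277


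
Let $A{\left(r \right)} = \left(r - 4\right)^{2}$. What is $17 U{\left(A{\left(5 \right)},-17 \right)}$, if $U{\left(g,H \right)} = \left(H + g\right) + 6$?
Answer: $-170$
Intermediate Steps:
$A{\left(r \right)} = \left(-4 + r\right)^{2}$
$U{\left(g,H \right)} = 6 + H + g$
$17 U{\left(A{\left(5 \right)},-17 \right)} = 17 \left(6 - 17 + \left(-4 + 5\right)^{2}\right) = 17 \left(6 - 17 + 1^{2}\right) = 17 \left(6 - 17 + 1\right) = 17 \left(-10\right) = -170$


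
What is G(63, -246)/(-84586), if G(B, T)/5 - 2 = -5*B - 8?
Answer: 1605/84586 ≈ 0.018975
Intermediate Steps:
G(B, T) = -30 - 25*B (G(B, T) = 10 + 5*(-5*B - 8) = 10 + 5*(-8 - 5*B) = 10 + (-40 - 25*B) = -30 - 25*B)
G(63, -246)/(-84586) = (-30 - 25*63)/(-84586) = (-30 - 1575)*(-1/84586) = -1605*(-1/84586) = 1605/84586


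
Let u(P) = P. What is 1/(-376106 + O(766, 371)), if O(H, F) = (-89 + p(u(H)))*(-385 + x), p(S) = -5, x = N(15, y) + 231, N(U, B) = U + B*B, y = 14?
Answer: -1/381464 ≈ -2.6215e-6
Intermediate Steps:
N(U, B) = U + B**2
x = 442 (x = (15 + 14**2) + 231 = (15 + 196) + 231 = 211 + 231 = 442)
O(H, F) = -5358 (O(H, F) = (-89 - 5)*(-385 + 442) = -94*57 = -5358)
1/(-376106 + O(766, 371)) = 1/(-376106 - 5358) = 1/(-381464) = -1/381464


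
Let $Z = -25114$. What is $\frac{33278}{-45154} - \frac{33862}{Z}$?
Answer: $\frac{173315264}{283499389} \approx 0.61134$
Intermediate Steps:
$\frac{33278}{-45154} - \frac{33862}{Z} = \frac{33278}{-45154} - \frac{33862}{-25114} = 33278 \left(- \frac{1}{45154}\right) - - \frac{16931}{12557} = - \frac{16639}{22577} + \frac{16931}{12557} = \frac{173315264}{283499389}$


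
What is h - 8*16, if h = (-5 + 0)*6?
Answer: -158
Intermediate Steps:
h = -30 (h = -5*6 = -30)
h - 8*16 = -30 - 8*16 = -30 - 128 = -158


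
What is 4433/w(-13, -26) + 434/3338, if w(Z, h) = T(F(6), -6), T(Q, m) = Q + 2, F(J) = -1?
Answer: 7398894/1669 ≈ 4433.1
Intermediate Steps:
T(Q, m) = 2 + Q
w(Z, h) = 1 (w(Z, h) = 2 - 1 = 1)
4433/w(-13, -26) + 434/3338 = 4433/1 + 434/3338 = 4433*1 + 434*(1/3338) = 4433 + 217/1669 = 7398894/1669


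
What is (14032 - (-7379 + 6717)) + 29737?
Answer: 44431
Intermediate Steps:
(14032 - (-7379 + 6717)) + 29737 = (14032 - 1*(-662)) + 29737 = (14032 + 662) + 29737 = 14694 + 29737 = 44431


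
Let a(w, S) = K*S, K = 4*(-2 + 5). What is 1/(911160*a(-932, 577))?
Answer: 1/6308871840 ≈ 1.5851e-10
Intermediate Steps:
K = 12 (K = 4*3 = 12)
a(w, S) = 12*S
1/(911160*a(-932, 577)) = 1/(911160*((12*577))) = (1/911160)/6924 = (1/911160)*(1/6924) = 1/6308871840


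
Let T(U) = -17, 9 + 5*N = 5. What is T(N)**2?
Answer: 289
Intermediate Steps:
N = -4/5 (N = -9/5 + (1/5)*5 = -9/5 + 1 = -4/5 ≈ -0.80000)
T(N)**2 = (-17)**2 = 289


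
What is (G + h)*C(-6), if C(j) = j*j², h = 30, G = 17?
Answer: -10152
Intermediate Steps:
C(j) = j³
(G + h)*C(-6) = (17 + 30)*(-6)³ = 47*(-216) = -10152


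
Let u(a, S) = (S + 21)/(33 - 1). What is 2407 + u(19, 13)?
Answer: 38529/16 ≈ 2408.1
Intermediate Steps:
u(a, S) = 21/32 + S/32 (u(a, S) = (21 + S)/32 = (21 + S)*(1/32) = 21/32 + S/32)
2407 + u(19, 13) = 2407 + (21/32 + (1/32)*13) = 2407 + (21/32 + 13/32) = 2407 + 17/16 = 38529/16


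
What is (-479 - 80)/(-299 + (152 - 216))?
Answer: 559/363 ≈ 1.5399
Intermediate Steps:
(-479 - 80)/(-299 + (152 - 216)) = -559/(-299 - 64) = -559/(-363) = -559*(-1/363) = 559/363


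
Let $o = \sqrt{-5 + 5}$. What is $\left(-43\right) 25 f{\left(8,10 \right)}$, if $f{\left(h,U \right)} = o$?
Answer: $0$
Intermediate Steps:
$o = 0$ ($o = \sqrt{0} = 0$)
$f{\left(h,U \right)} = 0$
$\left(-43\right) 25 f{\left(8,10 \right)} = \left(-43\right) 25 \cdot 0 = \left(-1075\right) 0 = 0$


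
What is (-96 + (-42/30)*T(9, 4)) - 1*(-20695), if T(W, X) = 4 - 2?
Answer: 102981/5 ≈ 20596.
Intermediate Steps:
T(W, X) = 2
(-96 + (-42/30)*T(9, 4)) - 1*(-20695) = (-96 - 42/30*2) - 1*(-20695) = (-96 - 42*1/30*2) + 20695 = (-96 - 7/5*2) + 20695 = (-96 - 14/5) + 20695 = -494/5 + 20695 = 102981/5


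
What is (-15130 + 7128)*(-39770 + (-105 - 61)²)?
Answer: 97736428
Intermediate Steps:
(-15130 + 7128)*(-39770 + (-105 - 61)²) = -8002*(-39770 + (-166)²) = -8002*(-39770 + 27556) = -8002*(-12214) = 97736428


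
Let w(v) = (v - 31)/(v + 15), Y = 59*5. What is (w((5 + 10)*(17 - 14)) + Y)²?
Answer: 78446449/900 ≈ 87163.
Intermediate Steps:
Y = 295
w(v) = (-31 + v)/(15 + v)
(w((5 + 10)*(17 - 14)) + Y)² = ((-31 + (5 + 10)*(17 - 14))/(15 + (5 + 10)*(17 - 14)) + 295)² = ((-31 + 15*3)/(15 + 15*3) + 295)² = ((-31 + 45)/(15 + 45) + 295)² = (14/60 + 295)² = ((1/60)*14 + 295)² = (7/30 + 295)² = (8857/30)² = 78446449/900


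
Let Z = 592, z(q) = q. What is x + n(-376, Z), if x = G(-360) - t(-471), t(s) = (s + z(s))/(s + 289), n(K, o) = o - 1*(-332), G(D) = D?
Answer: 50853/91 ≈ 558.82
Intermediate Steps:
n(K, o) = 332 + o (n(K, o) = o + 332 = 332 + o)
t(s) = 2*s/(289 + s) (t(s) = (s + s)/(s + 289) = (2*s)/(289 + s) = 2*s/(289 + s))
x = -33231/91 (x = -360 - 2*(-471)/(289 - 471) = -360 - 2*(-471)/(-182) = -360 - 2*(-471)*(-1)/182 = -360 - 1*471/91 = -360 - 471/91 = -33231/91 ≈ -365.18)
x + n(-376, Z) = -33231/91 + (332 + 592) = -33231/91 + 924 = 50853/91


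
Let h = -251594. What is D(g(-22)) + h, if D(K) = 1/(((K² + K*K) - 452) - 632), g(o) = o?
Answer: -29184905/116 ≈ -2.5159e+5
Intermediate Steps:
D(K) = 1/(-1084 + 2*K²) (D(K) = 1/(((K² + K²) - 452) - 632) = 1/((2*K² - 452) - 632) = 1/((-452 + 2*K²) - 632) = 1/(-1084 + 2*K²))
D(g(-22)) + h = 1/(2*(-542 + (-22)²)) - 251594 = 1/(2*(-542 + 484)) - 251594 = (½)/(-58) - 251594 = (½)*(-1/58) - 251594 = -1/116 - 251594 = -29184905/116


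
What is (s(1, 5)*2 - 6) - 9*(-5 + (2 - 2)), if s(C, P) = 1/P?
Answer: 197/5 ≈ 39.400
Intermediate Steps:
(s(1, 5)*2 - 6) - 9*(-5 + (2 - 2)) = (2/5 - 6) - 9*(-5 + (2 - 2)) = ((1/5)*2 - 6) - 9*(-5 + 0) = (2/5 - 6) - 9*(-5) = -28/5 + 45 = 197/5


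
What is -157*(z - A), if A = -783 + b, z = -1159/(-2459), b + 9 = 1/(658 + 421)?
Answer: -330113037798/2653261 ≈ -1.2442e+5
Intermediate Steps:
b = -9710/1079 (b = -9 + 1/(658 + 421) = -9 + 1/1079 = -9710/1079 ≈ -8.9991)
z = 1159/2459 (z = -1159*(-1/2459) = 1159/2459 ≈ 0.47133)
A = -854567/1079 (A = -783 - 9710/1079 = -854567/1079 ≈ -792.00)
-157*(z - A) = -157*(1159/2459 - 1*(-854567/1079)) = -157*(1159/2459 + 854567/1079) = -157*2102630814/2653261 = -330113037798/2653261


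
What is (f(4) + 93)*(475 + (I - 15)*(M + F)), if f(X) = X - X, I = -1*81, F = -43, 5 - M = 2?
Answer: 401295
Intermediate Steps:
M = 3 (M = 5 - 1*2 = 5 - 2 = 3)
I = -81
f(X) = 0
(f(4) + 93)*(475 + (I - 15)*(M + F)) = (0 + 93)*(475 + (-81 - 15)*(3 - 43)) = 93*(475 - 96*(-40)) = 93*(475 + 3840) = 93*4315 = 401295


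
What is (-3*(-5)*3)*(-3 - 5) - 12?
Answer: -372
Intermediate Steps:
(-3*(-5)*3)*(-3 - 5) - 12 = (15*3)*(-8) - 12 = 45*(-8) - 12 = -360 - 12 = -372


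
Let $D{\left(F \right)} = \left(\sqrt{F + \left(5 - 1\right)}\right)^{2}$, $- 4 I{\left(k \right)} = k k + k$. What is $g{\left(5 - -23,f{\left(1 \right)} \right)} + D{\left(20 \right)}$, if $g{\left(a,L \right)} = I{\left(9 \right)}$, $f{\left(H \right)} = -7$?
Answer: $\frac{3}{2} \approx 1.5$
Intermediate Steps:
$I{\left(k \right)} = - \frac{k}{4} - \frac{k^{2}}{4}$ ($I{\left(k \right)} = - \frac{k k + k}{4} = - \frac{k^{2} + k}{4} = - \frac{k + k^{2}}{4} = - \frac{k}{4} - \frac{k^{2}}{4}$)
$g{\left(a,L \right)} = - \frac{45}{2}$ ($g{\left(a,L \right)} = \left(- \frac{1}{4}\right) 9 \left(1 + 9\right) = \left(- \frac{1}{4}\right) 9 \cdot 10 = - \frac{45}{2}$)
$D{\left(F \right)} = 4 + F$ ($D{\left(F \right)} = \left(\sqrt{F + 4}\right)^{2} = \left(\sqrt{4 + F}\right)^{2} = 4 + F$)
$g{\left(5 - -23,f{\left(1 \right)} \right)} + D{\left(20 \right)} = - \frac{45}{2} + \left(4 + 20\right) = - \frac{45}{2} + 24 = \frac{3}{2}$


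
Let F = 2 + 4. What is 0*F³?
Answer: 0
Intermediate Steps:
F = 6
0*F³ = 0*6³ = 0*216 = 0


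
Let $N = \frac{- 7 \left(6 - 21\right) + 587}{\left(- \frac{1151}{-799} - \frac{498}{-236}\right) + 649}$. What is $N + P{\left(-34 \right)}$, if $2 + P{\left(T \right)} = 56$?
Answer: $\frac{3387527642}{61523787} \approx 55.06$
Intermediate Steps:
$P{\left(T \right)} = 54$ ($P{\left(T \right)} = -2 + 56 = 54$)
$N = \frac{65243144}{61523787}$ ($N = \frac{\left(-7\right) \left(-15\right) + 587}{\left(\left(-1151\right) \left(- \frac{1}{799}\right) - - \frac{249}{118}\right) + 649} = \frac{105 + 587}{\left(\frac{1151}{799} + \frac{249}{118}\right) + 649} = \frac{692}{\frac{334769}{94282} + 649} = \frac{692}{\frac{61523787}{94282}} = 692 \cdot \frac{94282}{61523787} = \frac{65243144}{61523787} \approx 1.0605$)
$N + P{\left(-34 \right)} = \frac{65243144}{61523787} + 54 = \frac{3387527642}{61523787}$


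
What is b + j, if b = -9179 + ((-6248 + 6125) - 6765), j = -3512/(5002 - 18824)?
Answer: -111037281/6911 ≈ -16067.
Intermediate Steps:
j = 1756/6911 (j = -3512/(-13822) = -3512*(-1/13822) = 1756/6911 ≈ 0.25409)
b = -16067 (b = -9179 + (-123 - 6765) = -9179 - 6888 = -16067)
b + j = -16067 + 1756/6911 = -111037281/6911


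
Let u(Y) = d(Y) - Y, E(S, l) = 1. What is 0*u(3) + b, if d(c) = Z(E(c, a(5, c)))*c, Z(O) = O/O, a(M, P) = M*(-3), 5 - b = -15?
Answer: 20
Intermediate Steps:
b = 20 (b = 5 - 1*(-15) = 5 + 15 = 20)
a(M, P) = -3*M
Z(O) = 1
d(c) = c (d(c) = 1*c = c)
u(Y) = 0 (u(Y) = Y - Y = 0)
0*u(3) + b = 0*0 + 20 = 0 + 20 = 20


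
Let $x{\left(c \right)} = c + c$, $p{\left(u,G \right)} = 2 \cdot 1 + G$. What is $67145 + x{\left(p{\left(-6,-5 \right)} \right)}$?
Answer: $67139$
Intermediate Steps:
$p{\left(u,G \right)} = 2 + G$
$x{\left(c \right)} = 2 c$
$67145 + x{\left(p{\left(-6,-5 \right)} \right)} = 67145 + 2 \left(2 - 5\right) = 67145 + 2 \left(-3\right) = 67145 - 6 = 67139$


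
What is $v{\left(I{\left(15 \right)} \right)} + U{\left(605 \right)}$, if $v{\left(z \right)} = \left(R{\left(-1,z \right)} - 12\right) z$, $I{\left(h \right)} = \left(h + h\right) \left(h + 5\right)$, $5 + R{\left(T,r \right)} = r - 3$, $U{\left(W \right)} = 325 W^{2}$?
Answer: $119306125$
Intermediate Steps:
$R{\left(T,r \right)} = -8 + r$ ($R{\left(T,r \right)} = -5 + \left(r - 3\right) = -5 + \left(-3 + r\right) = -8 + r$)
$I{\left(h \right)} = 2 h \left(5 + h\right)$
$v{\left(z \right)} = z \left(-20 + z\right)$ ($v{\left(z \right)} = \left(\left(-8 + z\right) - 12\right) z = \left(-20 + z\right) z = z \left(-20 + z\right)$)
$v{\left(I{\left(15 \right)} \right)} + U{\left(605 \right)} = 2 \cdot 15 \left(5 + 15\right) \left(-20 + 2 \cdot 15 \left(5 + 15\right)\right) + 325 \cdot 605^{2} = 2 \cdot 15 \cdot 20 \left(-20 + 2 \cdot 15 \cdot 20\right) + 325 \cdot 366025 = 600 \left(-20 + 600\right) + 118958125 = 600 \cdot 580 + 118958125 = 348000 + 118958125 = 119306125$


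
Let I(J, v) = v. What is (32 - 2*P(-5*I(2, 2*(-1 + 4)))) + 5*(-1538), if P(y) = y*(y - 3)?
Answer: -9638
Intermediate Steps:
P(y) = y*(-3 + y)
(32 - 2*P(-5*I(2, 2*(-1 + 4)))) + 5*(-1538) = (32 - 2*(-10*(-1 + 4))*(-3 - 10*(-1 + 4))) + 5*(-1538) = (32 - 2*(-10*3)*(-3 - 10*3)) - 7690 = (32 - 2*(-5*6)*(-3 - 5*6)) - 7690 = (32 - (-60)*(-3 - 30)) - 7690 = (32 - (-60)*(-33)) - 7690 = (32 - 2*990) - 7690 = (32 - 1980) - 7690 = -1948 - 7690 = -9638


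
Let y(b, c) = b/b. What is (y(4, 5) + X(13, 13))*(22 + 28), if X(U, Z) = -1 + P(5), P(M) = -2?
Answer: -100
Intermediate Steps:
y(b, c) = 1
X(U, Z) = -3 (X(U, Z) = -1 - 2 = -3)
(y(4, 5) + X(13, 13))*(22 + 28) = (1 - 3)*(22 + 28) = -2*50 = -100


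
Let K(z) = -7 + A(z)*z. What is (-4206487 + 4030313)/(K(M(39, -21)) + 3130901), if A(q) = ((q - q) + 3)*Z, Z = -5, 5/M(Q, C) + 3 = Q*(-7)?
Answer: -16208008/288042273 ≈ -0.056270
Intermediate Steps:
M(Q, C) = 5/(-3 - 7*Q) (M(Q, C) = 5/(-3 + Q*(-7)) = 5/(-3 - 7*Q))
A(q) = -15 (A(q) = ((q - q) + 3)*(-5) = (0 + 3)*(-5) = 3*(-5) = -15)
K(z) = -7 - 15*z
(-4206487 + 4030313)/(K(M(39, -21)) + 3130901) = (-4206487 + 4030313)/((-7 - (-75)/(3 + 7*39)) + 3130901) = -176174/((-7 - (-75)/(3 + 273)) + 3130901) = -176174/((-7 - (-75)/276) + 3130901) = -176174/((-7 - 15*(-5/276)) + 3130901) = -176174/((-7 + 25/92) + 3130901) = -176174/(-619/92 + 3130901) = -176174/288042273/92 = -176174*92/288042273 = -16208008/288042273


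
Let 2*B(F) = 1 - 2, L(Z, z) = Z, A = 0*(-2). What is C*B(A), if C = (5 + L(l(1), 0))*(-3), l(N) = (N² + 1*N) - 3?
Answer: 6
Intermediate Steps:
A = 0
l(N) = -3 + N + N² (l(N) = (N² + N) - 3 = (N + N²) - 3 = -3 + N + N²)
C = -12 (C = (5 + (-3 + 1 + 1²))*(-3) = (5 + (-3 + 1 + 1))*(-3) = (5 - 1)*(-3) = 4*(-3) = -12)
B(F) = -½ (B(F) = (1 - 2)/2 = (½)*(-1) = -½)
C*B(A) = -12*(-½) = 6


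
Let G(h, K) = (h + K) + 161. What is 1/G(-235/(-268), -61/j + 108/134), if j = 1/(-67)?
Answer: 268/1138915 ≈ 0.00023531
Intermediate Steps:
j = -1/67 ≈ -0.014925
G(h, K) = 161 + K + h (G(h, K) = (K + h) + 161 = 161 + K + h)
1/G(-235/(-268), -61/j + 108/134) = 1/(161 + (-61/(-1/67) + 108/134) - 235/(-268)) = 1/(161 + (-61*(-67) + 108*(1/134)) - 235*(-1/268)) = 1/(161 + (4087 + 54/67) + 235/268) = 1/(161 + 273883/67 + 235/268) = 1/(1138915/268) = 268/1138915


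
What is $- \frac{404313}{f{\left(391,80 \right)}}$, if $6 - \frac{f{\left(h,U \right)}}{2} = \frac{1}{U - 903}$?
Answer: $- \frac{332749599}{9878} \approx -33686.0$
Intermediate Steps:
$f{\left(h,U \right)} = 12 - \frac{2}{-903 + U}$ ($f{\left(h,U \right)} = 12 - \frac{2}{U - 903} = 12 - \frac{2}{-903 + U}$)
$- \frac{404313}{f{\left(391,80 \right)}} = - \frac{404313}{2 \frac{1}{-903 + 80} \left(-5419 + 6 \cdot 80\right)} = - \frac{404313}{2 \frac{1}{-823} \left(-5419 + 480\right)} = - \frac{404313}{2 \left(- \frac{1}{823}\right) \left(-4939\right)} = - \frac{404313}{\frac{9878}{823}} = \left(-404313\right) \frac{823}{9878} = - \frac{332749599}{9878}$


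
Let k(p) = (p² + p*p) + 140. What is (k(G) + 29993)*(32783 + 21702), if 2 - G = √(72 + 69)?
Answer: 1657597155 - 435880*√141 ≈ 1.6524e+9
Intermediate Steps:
G = 2 - √141 (G = 2 - √(72 + 69) = 2 - √141 ≈ -9.8743)
k(p) = 140 + 2*p² (k(p) = (p² + p²) + 140 = 2*p² + 140 = 140 + 2*p²)
(k(G) + 29993)*(32783 + 21702) = ((140 + 2*(2 - √141)²) + 29993)*(32783 + 21702) = (30133 + 2*(2 - √141)²)*54485 = 1641796505 + 108970*(2 - √141)²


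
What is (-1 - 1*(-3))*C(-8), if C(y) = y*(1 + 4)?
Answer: -80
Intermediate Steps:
C(y) = 5*y (C(y) = y*5 = 5*y)
(-1 - 1*(-3))*C(-8) = (-1 - 1*(-3))*(5*(-8)) = (-1 + 3)*(-40) = 2*(-40) = -80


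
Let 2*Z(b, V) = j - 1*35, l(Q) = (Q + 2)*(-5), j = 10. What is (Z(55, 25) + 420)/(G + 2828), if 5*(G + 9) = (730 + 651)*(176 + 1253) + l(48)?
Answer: 4075/3974588 ≈ 0.0010253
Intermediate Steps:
l(Q) = -10 - 5*Q (l(Q) = (2 + Q)*(-5) = -10 - 5*Q)
Z(b, V) = -25/2 (Z(b, V) = (10 - 1*35)/2 = (10 - 35)/2 = (½)*(-25) = -25/2)
G = 1973154/5 (G = -9 + ((730 + 651)*(176 + 1253) + (-10 - 5*48))/5 = -9 + (1381*1429 + (-10 - 240))/5 = -9 + (1973449 - 250)/5 = -9 + (⅕)*1973199 = -9 + 1973199/5 = 1973154/5 ≈ 3.9463e+5)
(Z(55, 25) + 420)/(G + 2828) = (-25/2 + 420)/(1973154/5 + 2828) = 815/(2*(1987294/5)) = (815/2)*(5/1987294) = 4075/3974588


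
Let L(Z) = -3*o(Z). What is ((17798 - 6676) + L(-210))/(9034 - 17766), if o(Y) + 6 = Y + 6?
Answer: -2938/2183 ≈ -1.3459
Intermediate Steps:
o(Y) = Y (o(Y) = -6 + (Y + 6) = -6 + (6 + Y) = Y)
L(Z) = -3*Z
((17798 - 6676) + L(-210))/(9034 - 17766) = ((17798 - 6676) - 3*(-210))/(9034 - 17766) = (11122 + 630)/(-8732) = 11752*(-1/8732) = -2938/2183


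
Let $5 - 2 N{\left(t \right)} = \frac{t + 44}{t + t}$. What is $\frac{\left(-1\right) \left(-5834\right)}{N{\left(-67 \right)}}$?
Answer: $\frac{1563512}{647} \approx 2416.6$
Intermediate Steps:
$N{\left(t \right)} = \frac{5}{2} - \frac{44 + t}{4 t}$ ($N{\left(t \right)} = \frac{5}{2} - \frac{\left(t + 44\right) \frac{1}{t + t}}{2} = \frac{5}{2} - \frac{\left(44 + t\right) \frac{1}{2 t}}{2} = \frac{5}{2} - \frac{\frac{1}{2} \frac{1}{t} \left(44 + t\right)}{2} = \frac{5}{2} - \frac{44 + t}{4 t}$)
$\frac{\left(-1\right) \left(-5834\right)}{N{\left(-67 \right)}} = \frac{\left(-1\right) \left(-5834\right)}{\frac{9}{4} - \frac{11}{-67}} = \frac{5834}{\frac{9}{4} - - \frac{11}{67}} = \frac{5834}{\frac{9}{4} + \frac{11}{67}} = \frac{5834}{\frac{647}{268}} = 5834 \cdot \frac{268}{647} = \frac{1563512}{647}$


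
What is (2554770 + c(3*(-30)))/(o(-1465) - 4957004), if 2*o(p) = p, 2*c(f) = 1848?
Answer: -5111388/9915473 ≈ -0.51550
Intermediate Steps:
c(f) = 924 (c(f) = (½)*1848 = 924)
o(p) = p/2
(2554770 + c(3*(-30)))/(o(-1465) - 4957004) = (2554770 + 924)/((½)*(-1465) - 4957004) = 2555694/(-1465/2 - 4957004) = 2555694/(-9915473/2) = 2555694*(-2/9915473) = -5111388/9915473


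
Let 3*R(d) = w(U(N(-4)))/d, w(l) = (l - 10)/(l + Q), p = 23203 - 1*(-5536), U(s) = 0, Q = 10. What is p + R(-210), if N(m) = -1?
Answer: 18105571/630 ≈ 28739.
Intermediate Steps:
p = 28739 (p = 23203 + 5536 = 28739)
w(l) = (-10 + l)/(10 + l) (w(l) = (l - 10)/(l + 10) = (-10 + l)/(10 + l))
R(d) = -1/(3*d) (R(d) = (((-10 + 0)/(10 + 0))/d)/3 = ((-10/10)/d)/3 = (((1/10)*(-10))/d)/3 = (-1/d)/3 = -1/(3*d))
p + R(-210) = 28739 - 1/3/(-210) = 28739 - 1/3*(-1/210) = 28739 + 1/630 = 18105571/630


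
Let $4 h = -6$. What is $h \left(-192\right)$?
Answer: $288$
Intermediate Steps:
$h = - \frac{3}{2}$ ($h = \frac{1}{4} \left(-6\right) = - \frac{3}{2} \approx -1.5$)
$h \left(-192\right) = \left(- \frac{3}{2}\right) \left(-192\right) = 288$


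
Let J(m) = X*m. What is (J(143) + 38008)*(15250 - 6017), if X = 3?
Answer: 354888821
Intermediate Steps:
J(m) = 3*m
(J(143) + 38008)*(15250 - 6017) = (3*143 + 38008)*(15250 - 6017) = (429 + 38008)*9233 = 38437*9233 = 354888821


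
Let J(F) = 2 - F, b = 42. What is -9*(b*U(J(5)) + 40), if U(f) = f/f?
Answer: -738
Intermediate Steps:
U(f) = 1
-9*(b*U(J(5)) + 40) = -9*(42*1 + 40) = -9*(42 + 40) = -9*82 = -738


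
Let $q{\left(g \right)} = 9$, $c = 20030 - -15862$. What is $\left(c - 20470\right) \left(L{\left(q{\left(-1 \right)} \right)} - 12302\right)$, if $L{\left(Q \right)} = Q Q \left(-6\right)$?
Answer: $-197216536$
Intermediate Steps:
$c = 35892$ ($c = 20030 + 15862 = 35892$)
$L{\left(Q \right)} = - 6 Q^{2}$ ($L{\left(Q \right)} = Q^{2} \left(-6\right) = - 6 Q^{2}$)
$\left(c - 20470\right) \left(L{\left(q{\left(-1 \right)} \right)} - 12302\right) = \left(35892 - 20470\right) \left(- 6 \cdot 9^{2} - 12302\right) = 15422 \left(\left(-6\right) 81 - 12302\right) = 15422 \left(-486 - 12302\right) = 15422 \left(-12788\right) = -197216536$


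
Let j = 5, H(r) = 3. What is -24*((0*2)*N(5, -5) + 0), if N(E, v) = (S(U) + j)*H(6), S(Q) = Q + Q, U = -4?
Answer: 0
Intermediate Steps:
S(Q) = 2*Q
N(E, v) = -9 (N(E, v) = (2*(-4) + 5)*3 = (-8 + 5)*3 = -3*3 = -9)
-24*((0*2)*N(5, -5) + 0) = -24*((0*2)*(-9) + 0) = -24*(0*(-9) + 0) = -24*(0 + 0) = -24*0 = 0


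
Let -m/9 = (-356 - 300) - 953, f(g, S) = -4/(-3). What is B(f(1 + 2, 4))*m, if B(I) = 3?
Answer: 43443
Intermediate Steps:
f(g, S) = 4/3 (f(g, S) = -4*(-⅓) = 4/3)
m = 14481 (m = -9*((-356 - 300) - 953) = -9*(-656 - 953) = -9*(-1609) = 14481)
B(f(1 + 2, 4))*m = 3*14481 = 43443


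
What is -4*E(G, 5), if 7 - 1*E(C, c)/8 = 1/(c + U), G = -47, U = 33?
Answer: -4240/19 ≈ -223.16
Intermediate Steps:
E(C, c) = 56 - 8/(33 + c) (E(C, c) = 56 - 8/(c + 33) = 56 - 8/(33 + c))
-4*E(G, 5) = -32*(230 + 7*5)/(33 + 5) = -32*(230 + 35)/38 = -32*265/38 = -4*1060/19 = -4240/19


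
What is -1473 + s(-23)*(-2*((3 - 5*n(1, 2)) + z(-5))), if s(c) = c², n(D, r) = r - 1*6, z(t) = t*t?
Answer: -52257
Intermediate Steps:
z(t) = t²
n(D, r) = -6 + r (n(D, r) = r - 6 = -6 + r)
-1473 + s(-23)*(-2*((3 - 5*n(1, 2)) + z(-5))) = -1473 + (-23)²*(-2*((3 - 5*(-6 + 2)) + (-5)²)) = -1473 + 529*(-2*((3 - 5*(-4)) + 25)) = -1473 + 529*(-2*((3 + 20) + 25)) = -1473 + 529*(-2*(23 + 25)) = -1473 + 529*(-2*48) = -1473 + 529*(-96) = -1473 - 50784 = -52257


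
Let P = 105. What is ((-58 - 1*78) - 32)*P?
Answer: -17640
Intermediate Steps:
((-58 - 1*78) - 32)*P = ((-58 - 1*78) - 32)*105 = ((-58 - 78) - 32)*105 = (-136 - 32)*105 = -168*105 = -17640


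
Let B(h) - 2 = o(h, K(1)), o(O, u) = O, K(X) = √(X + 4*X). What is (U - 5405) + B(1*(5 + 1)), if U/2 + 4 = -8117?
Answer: -21639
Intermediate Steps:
U = -16242 (U = -8 + 2*(-8117) = -8 - 16234 = -16242)
K(X) = √5*√X (K(X) = √(5*X) = √5*√X)
B(h) = 2 + h
(U - 5405) + B(1*(5 + 1)) = (-16242 - 5405) + (2 + 1*(5 + 1)) = -21647 + (2 + 1*6) = -21647 + (2 + 6) = -21647 + 8 = -21639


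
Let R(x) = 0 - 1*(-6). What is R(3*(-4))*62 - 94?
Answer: 278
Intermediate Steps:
R(x) = 6 (R(x) = 0 + 6 = 6)
R(3*(-4))*62 - 94 = 6*62 - 94 = 372 - 94 = 278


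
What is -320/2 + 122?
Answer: -38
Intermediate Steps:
-320/2 + 122 = -32*5 + 122 = -160 + 122 = -38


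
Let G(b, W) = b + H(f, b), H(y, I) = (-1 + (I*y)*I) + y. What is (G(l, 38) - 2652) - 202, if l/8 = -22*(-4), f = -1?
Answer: -497768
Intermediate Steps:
H(y, I) = -1 + y + y*I² (H(y, I) = (-1 + y*I²) + y = -1 + y + y*I²)
l = 704 (l = 8*(-22*(-4)) = 8*88 = 704)
G(b, W) = -2 + b - b² (G(b, W) = b + (-1 - 1 - b²) = b + (-2 - b²) = -2 + b - b²)
(G(l, 38) - 2652) - 202 = ((-2 + 704 - 1*704²) - 2652) - 202 = ((-2 + 704 - 1*495616) - 2652) - 202 = ((-2 + 704 - 495616) - 2652) - 202 = (-494914 - 2652) - 202 = -497566 - 202 = -497768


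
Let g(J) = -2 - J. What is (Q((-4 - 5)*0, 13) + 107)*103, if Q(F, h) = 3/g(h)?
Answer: 55002/5 ≈ 11000.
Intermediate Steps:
Q(F, h) = 3/(-2 - h)
(Q((-4 - 5)*0, 13) + 107)*103 = (-3/(2 + 13) + 107)*103 = (-3/15 + 107)*103 = (-3*1/15 + 107)*103 = (-⅕ + 107)*103 = (534/5)*103 = 55002/5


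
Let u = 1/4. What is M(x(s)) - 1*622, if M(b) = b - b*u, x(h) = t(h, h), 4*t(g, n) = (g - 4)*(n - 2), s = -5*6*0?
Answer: -1241/2 ≈ -620.50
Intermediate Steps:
u = ¼ (u = 1*(¼) = ¼ ≈ 0.25000)
s = 0 (s = -30*0 = 0)
t(g, n) = (-4 + g)*(-2 + n)/4 (t(g, n) = ((g - 4)*(n - 2))/4 = ((-4 + g)*(-2 + n))/4 = (-4 + g)*(-2 + n)/4)
x(h) = 2 - 3*h/2 + h²/4 (x(h) = 2 - h - h/2 + h*h/4 = 2 - h - h/2 + h²/4 = 2 - 3*h/2 + h²/4)
M(b) = 3*b/4 (M(b) = b - b/4 = 3*b/4)
M(x(s)) - 1*622 = 3*(2 - 3/2*0 + (¼)*0²)/4 - 1*622 = 3*(2 + 0 + (¼)*0)/4 - 622 = 3*(2 + 0 + 0)/4 - 622 = (¾)*2 - 622 = 3/2 - 622 = -1241/2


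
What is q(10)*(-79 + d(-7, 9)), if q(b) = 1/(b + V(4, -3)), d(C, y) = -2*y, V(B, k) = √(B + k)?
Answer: -97/11 ≈ -8.8182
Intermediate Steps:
q(b) = 1/(1 + b) (q(b) = 1/(b + √(4 - 3)) = 1/(b + √1) = 1/(b + 1) = 1/(1 + b))
q(10)*(-79 + d(-7, 9)) = (-79 - 2*9)/(1 + 10) = (-79 - 18)/11 = (1/11)*(-97) = -97/11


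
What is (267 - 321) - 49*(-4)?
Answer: 142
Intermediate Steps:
(267 - 321) - 49*(-4) = -54 + 196 = 142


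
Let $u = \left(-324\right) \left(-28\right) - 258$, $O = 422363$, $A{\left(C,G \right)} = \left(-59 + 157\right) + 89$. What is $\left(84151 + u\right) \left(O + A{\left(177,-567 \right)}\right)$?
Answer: $39282360750$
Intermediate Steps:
$A{\left(C,G \right)} = 187$ ($A{\left(C,G \right)} = 98 + 89 = 187$)
$u = 8814$ ($u = 9072 - 258 = 8814$)
$\left(84151 + u\right) \left(O + A{\left(177,-567 \right)}\right) = \left(84151 + 8814\right) \left(422363 + 187\right) = 92965 \cdot 422550 = 39282360750$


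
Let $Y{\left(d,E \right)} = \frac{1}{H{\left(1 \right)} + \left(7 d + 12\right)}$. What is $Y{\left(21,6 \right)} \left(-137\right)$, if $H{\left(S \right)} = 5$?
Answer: $- \frac{137}{164} \approx -0.83537$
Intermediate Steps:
$Y{\left(d,E \right)} = \frac{1}{17 + 7 d}$ ($Y{\left(d,E \right)} = \frac{1}{5 + \left(7 d + 12\right)} = \frac{1}{5 + \left(12 + 7 d\right)} = \frac{1}{17 + 7 d}$)
$Y{\left(21,6 \right)} \left(-137\right) = \frac{1}{17 + 7 \cdot 21} \left(-137\right) = \frac{1}{17 + 147} \left(-137\right) = \frac{1}{164} \left(-137\right) = - \frac{137}{164}$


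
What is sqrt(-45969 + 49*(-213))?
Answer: I*sqrt(56406) ≈ 237.5*I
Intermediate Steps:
sqrt(-45969 + 49*(-213)) = sqrt(-45969 - 10437) = sqrt(-56406) = I*sqrt(56406)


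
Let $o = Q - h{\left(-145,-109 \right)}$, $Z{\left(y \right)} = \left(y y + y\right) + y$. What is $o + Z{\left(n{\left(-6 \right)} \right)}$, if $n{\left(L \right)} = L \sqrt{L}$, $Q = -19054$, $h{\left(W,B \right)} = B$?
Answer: $-19161 - 12 i \sqrt{6} \approx -19161.0 - 29.394 i$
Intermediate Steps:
$n{\left(L \right)} = L^{\frac{3}{2}}$
$Z{\left(y \right)} = y^{2} + 2 y$ ($Z{\left(y \right)} = \left(y^{2} + y\right) + y = \left(y + y^{2}\right) + y = y^{2} + 2 y$)
$o = -18945$ ($o = -19054 - -109 = -19054 + 109 = -18945$)
$o + Z{\left(n{\left(-6 \right)} \right)} = -18945 + \left(-6\right)^{\frac{3}{2}} \left(2 + \left(-6\right)^{\frac{3}{2}}\right) = -18945 + - 6 i \sqrt{6} \left(2 - 6 i \sqrt{6}\right) = -18945 - 6 i \sqrt{6} \left(2 - 6 i \sqrt{6}\right)$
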